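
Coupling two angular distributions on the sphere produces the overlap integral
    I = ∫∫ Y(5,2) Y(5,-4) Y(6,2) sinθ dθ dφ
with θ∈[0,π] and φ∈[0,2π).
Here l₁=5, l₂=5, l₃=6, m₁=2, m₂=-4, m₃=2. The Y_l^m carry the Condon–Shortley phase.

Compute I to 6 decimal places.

0.108910

m-sum 0 ✓  L=16 even ✓  0≤6≤10 ✓
Π(2lᵢ+1) = 11×11×13 = 1573
triangle coeff Δ(5,5,6) = 1/28588560
Σ_t [0,4]: t=0:+1/345600 t=1:−1/13824 t=2:+1/5184 t=3:−1/13824 t=4:+1/345600 = 7/129600
(3j)²=80/7293 [(5 5 6; 0 0 0)], sign=+1
Σ_t [0,1]: t=0:+1/103680 t=1:−1/207360 = 1/207360
(3j)²=21/2431 [(5 5 6; 2 -4 2)], sign=+1
⇒ 4πI² = 560/3757
I = (+1)√(560/3757/(4π)) = 0.10891018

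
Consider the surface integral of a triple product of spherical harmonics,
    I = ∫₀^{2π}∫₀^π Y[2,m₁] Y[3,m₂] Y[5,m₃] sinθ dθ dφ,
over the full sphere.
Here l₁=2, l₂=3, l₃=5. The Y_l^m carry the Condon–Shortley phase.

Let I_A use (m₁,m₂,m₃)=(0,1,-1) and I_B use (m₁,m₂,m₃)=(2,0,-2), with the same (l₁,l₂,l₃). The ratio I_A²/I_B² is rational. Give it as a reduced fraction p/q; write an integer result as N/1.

Same 2,3,5: normalisation and zero-m 3j drop out of the ratio.
A: Δ: 0! 4! 6! / 11! → 1/2310; sum: t=0:+1/192 = 1/192; 3j²(2 3 5; 0 1 -1) = Δ·Π!·Σ² = 3/77  (sign +1)
B: Δ: 0! 4! 6! / 11! → 1/2310; sum: t=0:+1/864 = 1/864; 3j²(2 3 5; 2 0 -2) = Δ·Π!·Σ² = 1/66  (sign -1)
I_A²/I_B² = (3/77)/(1/66) = 18/7

18/7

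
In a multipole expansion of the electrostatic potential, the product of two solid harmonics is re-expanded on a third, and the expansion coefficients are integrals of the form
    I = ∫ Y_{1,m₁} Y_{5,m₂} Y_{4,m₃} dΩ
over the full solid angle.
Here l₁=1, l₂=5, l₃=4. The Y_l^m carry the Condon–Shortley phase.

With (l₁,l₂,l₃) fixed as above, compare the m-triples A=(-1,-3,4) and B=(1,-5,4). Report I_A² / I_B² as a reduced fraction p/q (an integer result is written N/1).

1/45

l's match ⇒ only the (l;m) 3-j factors differ between A and B.
A: triangle coeff Δ(1,5,4) = 1/495; Σ_t [2,2]: t=2:+1/80640 = 1/80640; (3j)²=1/495 [(1 5 4; -1 -3 4)], sign=+1
B: triangle coeff Δ(1,5,4) = 1/495; Σ_t [0,0]: t=0:+1/80640 = 1/80640; (3j)²=1/11 [(1 5 4; 1 -5 4)], sign=+1
I_A²/I_B² = (1/495)/(1/11) = 1/45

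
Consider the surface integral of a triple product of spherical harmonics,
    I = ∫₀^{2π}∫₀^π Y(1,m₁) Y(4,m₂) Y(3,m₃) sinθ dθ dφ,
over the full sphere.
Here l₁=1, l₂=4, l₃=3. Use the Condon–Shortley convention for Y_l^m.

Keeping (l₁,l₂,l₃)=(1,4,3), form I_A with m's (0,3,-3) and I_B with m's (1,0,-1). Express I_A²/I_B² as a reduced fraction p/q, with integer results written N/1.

l's match ⇒ only the (l;m) 3-j factors differ between A and B.
A: triangle coeff Δ(1,4,3) = 1/252; Σ_t [1,1]: t=1:−1/720 = -1/720; (3j)²=1/36 [(1 4 3; 0 3 -3)], sign=-1
B: triangle coeff Δ(1,4,3) = 1/252; Σ_t [0,0]: t=0:+1/96 = 1/96; (3j)²=1/42 [(1 4 3; 1 0 -1)], sign=+1
I_A²/I_B² = (1/36)/(1/42) = 7/6

7/6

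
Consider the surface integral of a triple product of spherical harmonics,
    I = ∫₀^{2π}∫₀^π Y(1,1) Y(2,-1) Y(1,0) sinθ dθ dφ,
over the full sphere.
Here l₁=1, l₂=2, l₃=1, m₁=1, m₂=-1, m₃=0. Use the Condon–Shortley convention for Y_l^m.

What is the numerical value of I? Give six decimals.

m-sum 0 ✓  L=4 even ✓  1≤1≤3 ✓
Π(2lᵢ+1) = 3×5×3 = 45
triangle coeff Δ(1,2,1) = 1/30
Σ_t [1,1]: t=1:−1/1 = -1/1
(3j)²=2/15 [(1 2 1; 0 0 0)], sign=+1
Σ_t [0,0]: t=0:+1/2 = 1/2
(3j)²=1/10 [(1 2 1; 1 -1 0)], sign=-1
⇒ 4πI² = 3/5
I = (-1)√(3/5/(4π)) = -0.21850969

-0.218510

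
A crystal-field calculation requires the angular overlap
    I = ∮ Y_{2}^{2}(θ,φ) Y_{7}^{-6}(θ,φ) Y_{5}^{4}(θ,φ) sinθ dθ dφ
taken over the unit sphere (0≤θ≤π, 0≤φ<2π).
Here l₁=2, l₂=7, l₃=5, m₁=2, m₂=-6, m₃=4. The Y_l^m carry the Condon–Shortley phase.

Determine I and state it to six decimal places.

m-sum 0 ✓  L=14 even ✓  5≤5≤9 ✓
Π(2lᵢ+1) = 5×15×11 = 825
triangle coeff Δ(2,7,5) = 1/15015
Σ_t [2,2]: t=2:+1/57600 = 1/57600
(3j)²=21/715 [(2 7 5; 0 0 0)], sign=-1
Σ_t [0,0]: t=0:+1/8709120 = 1/8709120
(3j)²=1/21 [(2 7 5; 2 -6 4)], sign=-1
⇒ 4πI² = 15/13
I = (+1)√(15/13/(4π)) = 0.30301841

0.303018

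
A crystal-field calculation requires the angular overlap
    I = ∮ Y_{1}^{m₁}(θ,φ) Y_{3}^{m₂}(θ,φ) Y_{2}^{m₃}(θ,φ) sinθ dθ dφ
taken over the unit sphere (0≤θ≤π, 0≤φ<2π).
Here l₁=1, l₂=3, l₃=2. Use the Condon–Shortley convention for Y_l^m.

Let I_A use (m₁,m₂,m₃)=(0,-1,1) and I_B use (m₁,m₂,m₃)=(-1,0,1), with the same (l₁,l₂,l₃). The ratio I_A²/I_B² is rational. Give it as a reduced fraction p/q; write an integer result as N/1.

8/3

Same 1,3,2: normalisation and zero-m 3j drop out of the ratio.
A: Δ: 2! 0! 4! / 7! → 1/105; sum: t=1:−1/6 = -1/6; 3j²(1 3 2; 0 -1 1) = Δ·Π!·Σ² = 8/105  (sign +1)
B: Δ: 2! 0! 4! / 7! → 1/105; sum: t=2:+1/12 = 1/12; 3j²(1 3 2; -1 0 1) = Δ·Π!·Σ² = 1/35  (sign -1)
I_A²/I_B² = (8/105)/(1/35) = 8/3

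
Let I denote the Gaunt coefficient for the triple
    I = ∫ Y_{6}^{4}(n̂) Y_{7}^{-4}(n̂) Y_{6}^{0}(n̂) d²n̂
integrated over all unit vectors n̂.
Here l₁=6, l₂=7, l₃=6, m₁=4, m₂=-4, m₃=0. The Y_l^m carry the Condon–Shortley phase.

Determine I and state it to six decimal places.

0.000000

L=19 odd ⇒ parity kills the (l;000) factor ⇒ I = 0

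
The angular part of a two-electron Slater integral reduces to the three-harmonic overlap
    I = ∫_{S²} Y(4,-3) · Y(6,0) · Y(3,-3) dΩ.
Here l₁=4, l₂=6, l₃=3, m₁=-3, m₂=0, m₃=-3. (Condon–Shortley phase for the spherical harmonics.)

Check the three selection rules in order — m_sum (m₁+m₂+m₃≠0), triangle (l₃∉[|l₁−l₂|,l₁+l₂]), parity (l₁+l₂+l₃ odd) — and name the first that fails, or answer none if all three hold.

m₁+m₂+m₃ = -3 + 0 − 3 = -6  ✗
triangle: |4−6|=2 ≤ l₃=3 ≤ 4+6=10
parity: l₁+l₂+l₃ = 13 is odd

m_sum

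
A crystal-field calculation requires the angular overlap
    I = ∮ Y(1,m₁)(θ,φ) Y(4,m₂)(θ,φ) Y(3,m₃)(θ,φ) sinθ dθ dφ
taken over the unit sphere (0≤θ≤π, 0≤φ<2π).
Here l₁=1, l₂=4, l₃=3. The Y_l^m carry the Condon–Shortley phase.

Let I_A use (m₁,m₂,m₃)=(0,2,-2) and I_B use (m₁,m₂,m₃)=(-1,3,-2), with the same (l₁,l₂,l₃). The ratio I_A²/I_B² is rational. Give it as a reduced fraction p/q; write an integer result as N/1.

4/7

Same 1,4,3: normalisation and zero-m 3j drop out of the ratio.
A: Δ: 2! 0! 6! / 9! → 1/252; sum: t=1:−1/120 = -1/120; 3j²(1 4 3; 0 2 -2) = Δ·Π!·Σ² = 1/21  (sign +1)
B: Δ: 2! 0! 6! / 9! → 1/252; sum: t=2:+1/240 = 1/240; 3j²(1 4 3; -1 3 -2) = Δ·Π!·Σ² = 1/12  (sign -1)
I_A²/I_B² = (1/21)/(1/12) = 4/7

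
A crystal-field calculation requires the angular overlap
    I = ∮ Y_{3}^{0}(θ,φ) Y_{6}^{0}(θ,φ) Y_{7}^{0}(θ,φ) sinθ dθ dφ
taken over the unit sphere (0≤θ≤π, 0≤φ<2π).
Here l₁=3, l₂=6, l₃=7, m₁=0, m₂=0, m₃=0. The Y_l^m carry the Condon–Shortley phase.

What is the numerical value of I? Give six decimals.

0.144051

Checks pass: Σm=0; 16 even; l₃=7∈[3,9].
(2·3+1)(2·6+1)(2·7+1) = 1365
Δ: 2! 4! 10! / 17! → 1/2042040
sum: t=0:+1/207360 t=1:−1/57600 t=2:+1/207360 = -1/129600
3j²(3 6 7; 0 0 0) = Δ·Π!·Σ² = 168/12155  (sign +1)
(m-triple is (0,0,0) — same symbol as above.)
combine: 4πI² = 1365·168/12155·168/12155 = 592704/2272985
take √, sign +1: I = 0.14405081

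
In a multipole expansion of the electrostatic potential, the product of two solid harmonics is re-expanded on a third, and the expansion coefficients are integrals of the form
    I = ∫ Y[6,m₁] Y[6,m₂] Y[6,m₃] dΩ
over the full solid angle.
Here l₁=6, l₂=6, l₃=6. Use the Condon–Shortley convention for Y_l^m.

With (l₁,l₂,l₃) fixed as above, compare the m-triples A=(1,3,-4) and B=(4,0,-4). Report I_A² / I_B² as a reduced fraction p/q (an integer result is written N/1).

875/64

l's match ⇒ only the (l;m) 3-j factors differ between A and B.
A: triangle coeff Δ(6,6,6) = 1/325909584; Σ_t [3,5]: t=3:−1/1244160 t=4:+1/691200 t=5:−1/4147200 = 1/2488320; (3j)²=875/184756 [(6 6 6; 1 3 -4)], sign=+1
B: triangle coeff Δ(6,6,6) = 1/325909584; Σ_t [0,2]: t=0:+1/24883200 t=1:−1/1728000 t=2:+1/1658880 = 1/15552000; (3j)²=16/46189 [(6 6 6; 4 0 -4)], sign=+1
I_A²/I_B² = (875/184756)/(16/46189) = 875/64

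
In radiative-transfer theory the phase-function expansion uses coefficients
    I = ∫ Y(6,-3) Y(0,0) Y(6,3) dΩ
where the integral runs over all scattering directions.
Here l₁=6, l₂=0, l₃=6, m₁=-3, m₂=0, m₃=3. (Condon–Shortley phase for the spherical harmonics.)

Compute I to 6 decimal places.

-0.282095

Rules hold: Σm=0, L=12 even, 6≤6≤6.
N = 13·1·13 = 169
Δ = 0!·12!·0!/13! = 1/13
Racah Σ t=0..0: t=0:+1/518400 = 1/518400
⇒ 3j(6 0 6; 0 0 0)² = 1/13, sgn +1
Racah Σ t=0..0: t=0:+1/2177280 = 1/2177280
⇒ 3j(6 0 6; -3 0 3)² = 1/13, sgn -1
4πI² = N·(3j₀)²·(3jₘ)² = 1/1
I = -1·√(1/4π) = -0.28209479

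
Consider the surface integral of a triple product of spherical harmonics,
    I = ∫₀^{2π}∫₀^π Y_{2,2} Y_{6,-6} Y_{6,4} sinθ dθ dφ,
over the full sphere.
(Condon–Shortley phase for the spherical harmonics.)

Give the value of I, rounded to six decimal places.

-0.076075

Rules hold: Σm=0, L=14 even, 4≤6≤8.
N = 5·13·13 = 845
Δ = 2!·2!·10!/15! = 1/90090
Racah Σ t=0..2: t=0:+1/69120 t=1:−1/14400 t=2:+1/69120 = -7/172800
⇒ 3j(2 6 6; 0 0 0)² = 14/715, sgn -1
Racah Σ t=0..0: t=0:+1/14515200 = 1/14515200
⇒ 3j(2 6 6; 2 -6 4)² = 2/455, sgn +1
4πI² = N·(3j₀)²·(3jₘ)² = 4/55
I = -1·√(0.0727273/4π) = -0.07607531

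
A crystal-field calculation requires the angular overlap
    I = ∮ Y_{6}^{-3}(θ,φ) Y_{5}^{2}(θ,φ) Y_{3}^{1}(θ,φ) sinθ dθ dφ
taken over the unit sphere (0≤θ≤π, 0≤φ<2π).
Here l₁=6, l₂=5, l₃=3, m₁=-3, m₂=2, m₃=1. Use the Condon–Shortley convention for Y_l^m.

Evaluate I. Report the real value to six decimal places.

Rules hold: Σm=0, L=14 even, 1≤3≤11.
N = 13·11·7 = 1001
Δ = 8!·4!·2!/15! = 1/675675
Racah Σ t=3..5: t=3:−1/8640 t=4:+1/2304 t=5:−1/8640 = 7/34560
⇒ 3j(6 5 3; 0 0 0)² = 7/429, sgn -1
Racah Σ t=5..7: t=5:−1/34560 t=6:+1/8640 t=7:−1/40320 = 1/16128
⇒ 3j(6 5 3; -3 2 1)² = 18/1001, sgn +1
4πI² = N·(3j₀)²·(3jₘ)² = 42/143
I = -1·√(0.293706/4π) = -0.15288036

-0.152880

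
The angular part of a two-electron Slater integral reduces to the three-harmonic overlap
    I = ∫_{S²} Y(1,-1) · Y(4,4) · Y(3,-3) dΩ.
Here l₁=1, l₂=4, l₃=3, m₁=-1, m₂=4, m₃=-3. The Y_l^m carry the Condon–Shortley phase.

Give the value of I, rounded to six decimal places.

Rules hold: Σm=0, L=8 even, 3≤3≤5.
N = 3·9·7 = 189
Δ = 2!·0!·6!/9! = 1/252
Racah Σ t=1..1: t=1:−1/36 = -1/36
⇒ 3j(1 4 3; 0 0 0)² = 4/63, sgn +1
Racah Σ t=2..2: t=2:+1/1440 = 1/1440
⇒ 3j(1 4 3; -1 4 -3)² = 1/9, sgn +1
4πI² = N·(3j₀)²·(3jₘ)² = 4/3
I = +1·√(1.33333/4π) = 0.32573501

0.325735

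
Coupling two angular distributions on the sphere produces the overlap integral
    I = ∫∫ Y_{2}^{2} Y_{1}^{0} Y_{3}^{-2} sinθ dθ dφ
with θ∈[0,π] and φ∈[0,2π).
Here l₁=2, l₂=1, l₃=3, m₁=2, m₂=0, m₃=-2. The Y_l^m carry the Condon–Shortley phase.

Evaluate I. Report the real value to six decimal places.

m-sum 0 ✓  L=6 even ✓  1≤3≤3 ✓
Π(2lᵢ+1) = 5×3×7 = 105
triangle coeff Δ(2,1,3) = 1/105
Σ_t [0,0]: t=0:+1/4 = 1/4
(3j)²=3/35 [(2 1 3; 0 0 0)], sign=-1
Σ_t [0,0]: t=0:+1/24 = 1/24
(3j)²=1/21 [(2 1 3; 2 0 -2)], sign=-1
⇒ 4πI² = 3/7
I = (+1)√(3/7/(4π)) = 0.18467439

0.184674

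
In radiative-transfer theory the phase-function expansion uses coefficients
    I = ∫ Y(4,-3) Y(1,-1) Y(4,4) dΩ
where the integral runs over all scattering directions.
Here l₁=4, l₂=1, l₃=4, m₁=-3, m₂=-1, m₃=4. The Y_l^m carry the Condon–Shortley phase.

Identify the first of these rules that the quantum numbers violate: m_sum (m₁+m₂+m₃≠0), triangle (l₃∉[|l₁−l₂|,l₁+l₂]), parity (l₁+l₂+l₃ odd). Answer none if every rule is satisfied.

m₁+m₂+m₃ = -3 − 1 + 4 = 0  ✓
triangle: |4−1|=3 ≤ l₃=4 ≤ 4+1=5  ✓
parity: l₁+l₂+l₃ = 9 is odd  ✗

parity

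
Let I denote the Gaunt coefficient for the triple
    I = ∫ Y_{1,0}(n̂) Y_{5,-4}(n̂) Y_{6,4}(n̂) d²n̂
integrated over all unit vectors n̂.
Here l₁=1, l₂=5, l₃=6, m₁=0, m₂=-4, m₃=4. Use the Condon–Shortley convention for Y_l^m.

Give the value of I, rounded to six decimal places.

Checks pass: Σm=0; 12 even; l₃=6∈[4,6].
(2·1+1)(2·5+1)(2·6+1) = 429
Δ: 0! 2! 10! / 13! → 1/858
sum: t=0:+1/14400 = 1/14400
3j²(1 5 6; 0 0 0) = Δ·Π!·Σ² = 6/143  (sign +1)
sum: t=0:+1/362880 = 1/362880
3j²(1 5 6; 0 -4 4) = Δ·Π!·Σ² = 10/429  (sign +1)
combine: 4πI² = 429·6/143·10/429 = 60/143
take √, sign +1: I = 0.18272698

0.182727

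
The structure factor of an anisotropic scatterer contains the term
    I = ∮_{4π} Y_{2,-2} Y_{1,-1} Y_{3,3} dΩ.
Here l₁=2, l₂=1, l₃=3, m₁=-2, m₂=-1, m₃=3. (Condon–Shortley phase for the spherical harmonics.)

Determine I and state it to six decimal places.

-0.319865

Checks pass: Σm=0; 6 even; l₃=3∈[1,3].
(2·2+1)(2·1+1)(2·3+1) = 105
Δ: 0! 4! 2! / 7! → 1/105
sum: t=0:+1/4 = 1/4
3j²(2 1 3; 0 0 0) = Δ·Π!·Σ² = 3/35  (sign -1)
sum: t=0:+1/48 = 1/48
3j²(2 1 3; -2 -1 3) = Δ·Π!·Σ² = 1/7  (sign +1)
combine: 4πI² = 105·3/35·1/7 = 9/7
take √, sign -1: I = -0.31986543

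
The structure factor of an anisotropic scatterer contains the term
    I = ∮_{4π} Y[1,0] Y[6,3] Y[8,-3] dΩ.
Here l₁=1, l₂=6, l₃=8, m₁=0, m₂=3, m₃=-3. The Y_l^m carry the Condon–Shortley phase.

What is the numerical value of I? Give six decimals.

l₃=8 ∉ [5,7] — triangle fails ⇒ I = 0

0.000000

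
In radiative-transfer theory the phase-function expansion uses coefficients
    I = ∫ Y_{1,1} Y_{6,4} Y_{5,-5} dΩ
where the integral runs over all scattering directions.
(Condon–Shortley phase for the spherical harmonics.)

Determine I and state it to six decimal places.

0.040859

m-sum 0 ✓  L=12 even ✓  5≤5≤7 ✓
Π(2lᵢ+1) = 3×13×11 = 429
triangle coeff Δ(1,6,5) = 1/858
Σ_t [1,1]: t=1:−1/14400 = -1/14400
(3j)²=6/143 [(1 6 5; 0 0 0)], sign=+1
Σ_t [0,0]: t=0:+1/7257600 = 1/7257600
(3j)²=1/858 [(1 6 5; 1 4 -5)], sign=+1
⇒ 4πI² = 3/143
I = (+1)√(3/143/(4π)) = 0.04085899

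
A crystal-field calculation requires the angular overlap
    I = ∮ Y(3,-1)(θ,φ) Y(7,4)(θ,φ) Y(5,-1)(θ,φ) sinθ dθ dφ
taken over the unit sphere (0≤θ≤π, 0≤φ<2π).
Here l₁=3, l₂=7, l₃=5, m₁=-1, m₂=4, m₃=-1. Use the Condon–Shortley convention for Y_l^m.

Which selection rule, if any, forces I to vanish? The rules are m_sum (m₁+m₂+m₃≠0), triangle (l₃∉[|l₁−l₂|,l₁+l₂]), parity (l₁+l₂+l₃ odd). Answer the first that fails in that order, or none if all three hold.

Σmᵢ = 2  ✗
l₃∈[|l₁−l₂|,l₁+l₂]=[4,10], have l₃=5
Σlᵢ = 15 ⇒ odd

m_sum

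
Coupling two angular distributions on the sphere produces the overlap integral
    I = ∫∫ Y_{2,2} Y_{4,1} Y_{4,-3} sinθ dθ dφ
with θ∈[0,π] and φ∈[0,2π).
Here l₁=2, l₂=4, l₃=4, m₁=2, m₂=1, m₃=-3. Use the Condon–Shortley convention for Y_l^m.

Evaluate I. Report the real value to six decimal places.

m-sum 0 ✓  L=10 even ✓  2≤4≤6 ✓
Π(2lᵢ+1) = 5×9×9 = 405
triangle coeff Δ(2,4,4) = 1/13860
Σ_t [0,2]: t=0:+1/192 t=1:−1/36 t=2:+1/192 = -5/288
(3j)²=20/693 [(2 4 4; 0 0 0)], sign=-1
Σ_t [0,0]: t=0:+1/480 = 1/480
(3j)²=3/110 [(2 4 4; 2 1 -3)], sign=-1
⇒ 4πI² = 270/847
I = (+1)√(270/847/(4π)) = 0.15927046

0.159270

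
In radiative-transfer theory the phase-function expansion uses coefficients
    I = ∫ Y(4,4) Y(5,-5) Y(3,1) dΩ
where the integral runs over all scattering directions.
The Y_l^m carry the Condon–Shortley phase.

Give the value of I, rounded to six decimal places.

Rules hold: Σm=0, L=12 even, 1≤3≤9.
N = 9·11·7 = 693
Δ = 6!·2!·4!/13! = 1/180180
Racah Σ t=2..4: t=2:+1/576 t=3:−1/144 t=4:+1/576 = -1/288
⇒ 3j(4 5 3; 0 0 0)² = 20/1001, sgn +1
Racah Σ t=0..0: t=0:+1/34560 = 1/34560
⇒ 3j(4 5 3; 4 -5 1)² = 14/429, sgn +1
4πI² = N·(3j₀)²·(3jₘ)² = 840/1859
I = +1·√(0.451856/4π) = 0.18962475

0.189625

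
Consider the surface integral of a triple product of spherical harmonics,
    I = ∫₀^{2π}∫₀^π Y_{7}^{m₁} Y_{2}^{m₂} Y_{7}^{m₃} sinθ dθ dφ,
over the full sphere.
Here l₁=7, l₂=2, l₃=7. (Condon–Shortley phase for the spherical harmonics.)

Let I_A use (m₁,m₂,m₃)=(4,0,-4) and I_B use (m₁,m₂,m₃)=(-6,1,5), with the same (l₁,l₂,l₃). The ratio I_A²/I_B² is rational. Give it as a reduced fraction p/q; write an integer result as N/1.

64/4719

l's match ⇒ only the (l;m) 3-j factors differ between A and B.
A: triangle coeff Δ(7,2,7) = 1/185640; Σ_t [0,2]: t=0:+1/8709120 t=1:−1/7257600 t=2:+1/159667200 = -1/59875200; (3j)²=8/23205 [(7 2 7; 4 0 -4)], sign=+1
B: triangle coeff Δ(7,2,7) = 1/185640; Σ_t [1,2]: t=1:−1/958003200 t=2:+1/79833600 = 1/87091200; (3j)²=121/4760 [(7 2 7; -6 1 5)], sign=+1
I_A²/I_B² = (8/23205)/(121/4760) = 64/4719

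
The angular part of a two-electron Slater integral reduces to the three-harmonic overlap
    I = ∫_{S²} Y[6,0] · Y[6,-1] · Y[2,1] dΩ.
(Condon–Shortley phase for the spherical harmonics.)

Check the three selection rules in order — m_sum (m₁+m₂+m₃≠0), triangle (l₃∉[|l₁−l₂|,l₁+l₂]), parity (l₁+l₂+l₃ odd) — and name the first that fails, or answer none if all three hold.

Σmᵢ = 0  ✓
l₃∈[|l₁−l₂|,l₁+l₂]=[0,12], have l₃=2  ✓
Σlᵢ = 14 ⇒ even  ✓

none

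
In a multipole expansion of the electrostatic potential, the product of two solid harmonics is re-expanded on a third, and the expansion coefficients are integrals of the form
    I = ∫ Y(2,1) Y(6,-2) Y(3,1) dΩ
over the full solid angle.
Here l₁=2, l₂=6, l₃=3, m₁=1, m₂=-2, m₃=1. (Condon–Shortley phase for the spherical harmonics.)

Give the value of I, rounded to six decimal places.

0.000000

|2−6|≤3≤2+6 violated ⇒ I = 0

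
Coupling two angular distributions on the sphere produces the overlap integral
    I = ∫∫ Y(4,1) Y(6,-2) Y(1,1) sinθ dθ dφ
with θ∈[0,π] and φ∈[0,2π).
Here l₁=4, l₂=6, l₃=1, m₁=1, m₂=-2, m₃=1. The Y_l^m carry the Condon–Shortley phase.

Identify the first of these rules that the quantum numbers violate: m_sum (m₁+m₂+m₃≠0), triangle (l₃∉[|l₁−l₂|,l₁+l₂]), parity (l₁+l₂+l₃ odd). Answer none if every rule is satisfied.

triangle

m₁+m₂+m₃ = 1 − 2 + 1 = 0  ✓
triangle: |4−6|=2 ≤ l₃=1 ≤ 4+6=10  ✗
parity: l₁+l₂+l₃ = 11 is odd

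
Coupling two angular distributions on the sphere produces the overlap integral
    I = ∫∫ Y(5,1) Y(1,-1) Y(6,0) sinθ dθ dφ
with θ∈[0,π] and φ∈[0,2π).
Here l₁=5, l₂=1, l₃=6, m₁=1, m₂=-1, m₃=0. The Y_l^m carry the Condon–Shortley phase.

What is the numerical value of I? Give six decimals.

m-sum 0 ✓  L=12 even ✓  4≤6≤6 ✓
Π(2lᵢ+1) = 11×3×13 = 429
triangle coeff Δ(5,1,6) = 1/858
Σ_t [0,0]: t=0:+1/14400 = 1/14400
(3j)²=6/143 [(5 1 6; 0 0 0)], sign=+1
Σ_t [0,0]: t=0:+1/34560 = 1/34560
(3j)²=5/286 [(5 1 6; 1 -1 0)], sign=+1
⇒ 4πI² = 45/143
I = (+1)√(45/143/(4π)) = 0.15824621

0.158246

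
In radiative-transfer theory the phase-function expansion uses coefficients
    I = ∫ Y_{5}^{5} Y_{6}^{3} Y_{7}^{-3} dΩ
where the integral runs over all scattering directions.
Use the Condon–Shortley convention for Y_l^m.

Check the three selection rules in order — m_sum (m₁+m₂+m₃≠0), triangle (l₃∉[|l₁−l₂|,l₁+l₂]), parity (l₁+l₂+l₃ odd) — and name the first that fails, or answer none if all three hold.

azimuthal sum: 5 + 3 − 3 = 5  ✗
1 ≤ 7 ≤ 11 (triangle on l)
L = 5 + 6 + 7 = 18 (even)

m_sum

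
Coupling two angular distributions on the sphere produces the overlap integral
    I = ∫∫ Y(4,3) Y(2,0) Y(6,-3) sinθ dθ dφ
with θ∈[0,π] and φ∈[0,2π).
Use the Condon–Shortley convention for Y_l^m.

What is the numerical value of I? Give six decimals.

m-sum 0 ✓  L=12 even ✓  2≤6≤6 ✓
Π(2lᵢ+1) = 9×5×13 = 585
triangle coeff Δ(4,2,6) = 1/6435
Σ_t [0,0]: t=0:+1/2304 = 1/2304
(3j)²=5/143 [(4 2 6; 0 0 0)], sign=+1
Σ_t [0,0]: t=0:+1/20160 = 1/20160
(3j)²=12/715 [(4 2 6; 3 0 -3)], sign=-1
⇒ 4πI² = 540/1573
I = (-1)√(540/1573/(4π)) = -0.16528277

-0.165283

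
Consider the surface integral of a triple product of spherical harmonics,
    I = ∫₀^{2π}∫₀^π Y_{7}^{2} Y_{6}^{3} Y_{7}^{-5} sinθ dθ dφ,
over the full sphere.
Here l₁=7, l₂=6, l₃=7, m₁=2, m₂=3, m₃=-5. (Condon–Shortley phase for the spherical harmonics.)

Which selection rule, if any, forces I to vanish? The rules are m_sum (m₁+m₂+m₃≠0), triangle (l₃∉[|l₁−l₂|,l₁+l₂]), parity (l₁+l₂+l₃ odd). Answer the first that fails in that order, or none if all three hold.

none

m₁+m₂+m₃ = 2 + 3 − 5 = 0  ✓
triangle: |7−6|=1 ≤ l₃=7 ≤ 7+6=13  ✓
parity: l₁+l₂+l₃ = 20 is even  ✓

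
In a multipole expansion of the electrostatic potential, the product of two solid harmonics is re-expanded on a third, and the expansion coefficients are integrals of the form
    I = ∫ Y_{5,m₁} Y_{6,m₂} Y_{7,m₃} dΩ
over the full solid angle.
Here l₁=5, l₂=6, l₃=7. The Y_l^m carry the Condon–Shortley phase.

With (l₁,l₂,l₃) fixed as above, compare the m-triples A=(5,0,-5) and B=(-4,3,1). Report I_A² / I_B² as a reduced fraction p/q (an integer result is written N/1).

275/224

Shared (l₁,l₂,l₃)=(5,6,7): N and (l;000)² cancel in I_A²/I_B².
A: Δ = 4!·6!·8!/19! = 1/174594420; Racah Σ t=0..0: t=0:+1/24883200 = 1/24883200; ⇒ 3j(5 6 7; 5 0 -5)² = 70/4199, sgn +1
B: Δ = 4!·6!·8!/19! = 1/174594420; Racah Σ t=3..4: t=3:−1/6220800 t=4:+1/2073600 = 1/3110400; ⇒ 3j(5 6 7; -4 3 1)² = 3136/230945, sgn +1
I_A²/I_B² = (70/4199)/(3136/230945) = 275/224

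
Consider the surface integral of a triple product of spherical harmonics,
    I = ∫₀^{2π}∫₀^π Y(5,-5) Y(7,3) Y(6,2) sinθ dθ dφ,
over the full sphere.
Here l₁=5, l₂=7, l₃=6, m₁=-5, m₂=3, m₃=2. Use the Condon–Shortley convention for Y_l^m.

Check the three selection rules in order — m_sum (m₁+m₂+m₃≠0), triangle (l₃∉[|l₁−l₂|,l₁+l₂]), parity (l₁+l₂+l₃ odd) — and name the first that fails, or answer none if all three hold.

none

Σmᵢ = 0  ✓
l₃∈[|l₁−l₂|,l₁+l₂]=[2,12], have l₃=6  ✓
Σlᵢ = 18 ⇒ even  ✓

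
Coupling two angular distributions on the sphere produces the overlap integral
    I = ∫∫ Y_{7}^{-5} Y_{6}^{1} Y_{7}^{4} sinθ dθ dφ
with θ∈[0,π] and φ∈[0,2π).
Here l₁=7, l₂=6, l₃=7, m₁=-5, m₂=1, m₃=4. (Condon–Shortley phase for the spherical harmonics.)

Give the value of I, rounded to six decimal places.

0.117735

Rules hold: Σm=0, L=20 even, 1≤7≤13.
N = 15·13·15 = 2925
Δ = 6!·8!·6!/21! = 1/2444321880
Racah Σ t=0..6: t=0:+1/2612736000 t=1:−1/20736000 t=2:+1/1658880 t=3:−1/746496 t=4:+1/1658880 t=5:−1/20736000 t=6:+1/2612736000 = -1/4354560
⇒ 3j(7 6 7; 0 0 0)² = 1000/138567, sgn +1
Racah Σ t=4..6: t=4:+1/69672960 t=5:−1/29030400 t=6:+1/124416000 = -1/82944000
⇒ 3j(7 6 7; -5 1 4)² = 693/83980, sgn +1
4πI² = N·(3j₀)²·(3jₘ)² = 236250/1356277
I = +1·√(0.17419/4π) = 0.11773532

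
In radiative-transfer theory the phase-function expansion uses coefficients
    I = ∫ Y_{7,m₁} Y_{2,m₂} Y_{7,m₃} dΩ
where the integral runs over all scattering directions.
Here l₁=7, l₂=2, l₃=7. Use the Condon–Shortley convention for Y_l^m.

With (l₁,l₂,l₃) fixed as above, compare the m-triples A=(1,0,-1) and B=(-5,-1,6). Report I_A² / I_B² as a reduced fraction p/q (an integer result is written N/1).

Shared (l₁,l₂,l₃)=(7,2,7): N and (l;000)² cancel in I_A²/I_B².
A: Δ = 2!·12!·2!/17! = 1/185640; Racah Σ t=0..2: t=0:+1/2073600 t=1:−1/604800 t=2:+1/3870720 = -53/58060800; ⇒ 3j(7 2 7; 1 0 -1)² = 2809/185640, sgn -1
B: Δ = 2!·12!·2!/17! = 1/185640; Racah Σ t=0..1: t=0:+1/958003200 t=1:−1/79833600 = -1/87091200; ⇒ 3j(7 2 7; -5 -1 6)² = 121/4760, sgn +1
I_A²/I_B² = (2809/185640)/(121/4760) = 2809/4719

2809/4719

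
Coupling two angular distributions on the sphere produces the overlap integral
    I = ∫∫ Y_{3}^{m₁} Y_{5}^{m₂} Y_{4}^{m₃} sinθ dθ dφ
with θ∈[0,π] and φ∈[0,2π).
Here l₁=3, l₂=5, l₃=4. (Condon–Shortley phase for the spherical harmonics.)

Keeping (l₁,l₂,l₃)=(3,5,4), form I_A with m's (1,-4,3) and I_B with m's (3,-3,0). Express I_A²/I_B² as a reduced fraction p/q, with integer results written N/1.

Same 3,5,4: normalisation and zero-m 3j drop out of the ratio.
A: Δ: 4! 2! 6! / 13! → 1/180180; sum: t=0:+1/5760 t=1:−1/4320 = -1/17280; 3j²(3 5 4; 1 -4 3) = Δ·Π!·Σ² = 7/4290  (sign +1)
B: Δ: 4! 2! 6! / 13! → 1/180180; sum: t=0:+1/2304 = 1/2304; 3j²(3 5 4; 3 -3 0) = Δ·Π!·Σ² = 5/143  (sign +1)
I_A²/I_B² = (7/4290)/(5/143) = 7/150

7/150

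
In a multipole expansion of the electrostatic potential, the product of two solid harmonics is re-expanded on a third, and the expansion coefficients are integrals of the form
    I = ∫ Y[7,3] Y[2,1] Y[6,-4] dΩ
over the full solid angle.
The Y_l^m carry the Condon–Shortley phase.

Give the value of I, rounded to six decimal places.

0.000000

L=15 odd ⇒ parity kills the (l;000) factor ⇒ I = 0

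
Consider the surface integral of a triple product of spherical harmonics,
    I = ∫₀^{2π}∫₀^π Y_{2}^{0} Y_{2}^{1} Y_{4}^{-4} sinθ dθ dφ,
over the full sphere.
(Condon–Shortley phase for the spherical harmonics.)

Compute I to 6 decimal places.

0.000000

Σmᵢ = -3 ≠ 0, so the φ-integral vanishes; I = 0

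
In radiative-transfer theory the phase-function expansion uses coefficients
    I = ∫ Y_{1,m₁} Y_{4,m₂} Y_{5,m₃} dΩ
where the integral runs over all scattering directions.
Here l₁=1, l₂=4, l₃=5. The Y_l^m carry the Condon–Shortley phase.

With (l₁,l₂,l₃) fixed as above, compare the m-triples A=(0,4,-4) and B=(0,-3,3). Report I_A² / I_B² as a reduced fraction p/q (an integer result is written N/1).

9/16

Same 1,4,5: normalisation and zero-m 3j drop out of the ratio.
A: Δ: 0! 2! 8! / 11! → 1/495; sum: t=0:+1/40320 = 1/40320; 3j²(1 4 5; 0 4 -4) = Δ·Π!·Σ² = 1/55  (sign -1)
B: Δ: 0! 2! 8! / 11! → 1/495; sum: t=0:+1/5040 = 1/5040; 3j²(1 4 5; 0 -3 3) = Δ·Π!·Σ² = 16/495  (sign +1)
I_A²/I_B² = (1/55)/(16/495) = 9/16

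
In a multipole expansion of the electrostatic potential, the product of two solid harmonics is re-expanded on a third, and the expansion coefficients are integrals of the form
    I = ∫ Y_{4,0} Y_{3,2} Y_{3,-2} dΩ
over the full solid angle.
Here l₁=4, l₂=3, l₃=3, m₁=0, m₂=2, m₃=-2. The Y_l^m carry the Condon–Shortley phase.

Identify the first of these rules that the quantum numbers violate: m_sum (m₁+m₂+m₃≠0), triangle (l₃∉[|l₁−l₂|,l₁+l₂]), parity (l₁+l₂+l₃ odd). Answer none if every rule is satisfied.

Σmᵢ = 0  ✓
l₃∈[|l₁−l₂|,l₁+l₂]=[1,7], have l₃=3  ✓
Σlᵢ = 10 ⇒ even  ✓

none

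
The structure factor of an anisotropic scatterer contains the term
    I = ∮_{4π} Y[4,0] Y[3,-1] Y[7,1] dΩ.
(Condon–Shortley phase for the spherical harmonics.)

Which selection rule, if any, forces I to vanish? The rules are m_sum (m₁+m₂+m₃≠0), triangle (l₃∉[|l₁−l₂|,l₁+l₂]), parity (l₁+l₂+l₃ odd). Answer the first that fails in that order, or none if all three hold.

Σmᵢ = 0  ✓
l₃∈[|l₁−l₂|,l₁+l₂]=[1,7], have l₃=7  ✓
Σlᵢ = 14 ⇒ even  ✓

none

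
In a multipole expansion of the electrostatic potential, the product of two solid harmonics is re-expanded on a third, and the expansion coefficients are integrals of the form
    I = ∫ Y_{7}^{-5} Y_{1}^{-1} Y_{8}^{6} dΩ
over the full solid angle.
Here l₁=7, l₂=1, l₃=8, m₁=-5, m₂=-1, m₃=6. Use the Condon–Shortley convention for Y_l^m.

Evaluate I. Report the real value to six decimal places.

0.291881

Checks pass: Σm=0; 16 even; l₃=8∈[6,8].
(2·7+1)(2·1+1)(2·8+1) = 765
Δ: 0! 14! 2! / 17! → 1/2040
sum: t=0:+1/25401600 = 1/25401600
3j²(7 1 8; 0 0 0) = Δ·Π!·Σ² = 8/255  (sign +1)
sum: t=0:+1/1916006400 = 1/1916006400
3j²(7 1 8; -5 -1 6) = Δ·Π!·Σ² = 91/2040  (sign +1)
combine: 4πI² = 765·8/255·91/2040 = 91/85
take √, sign +1: I = 0.29188132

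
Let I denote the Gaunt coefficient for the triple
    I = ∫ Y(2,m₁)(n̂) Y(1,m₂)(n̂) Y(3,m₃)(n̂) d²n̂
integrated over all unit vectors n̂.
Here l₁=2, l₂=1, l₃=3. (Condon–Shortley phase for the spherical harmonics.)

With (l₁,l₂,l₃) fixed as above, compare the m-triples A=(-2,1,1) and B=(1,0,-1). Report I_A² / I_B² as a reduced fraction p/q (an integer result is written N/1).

1/8

l's match ⇒ only the (l;m) 3-j factors differ between A and B.
A: triangle coeff Δ(2,1,3) = 1/105; Σ_t [0,0]: t=0:+1/48 = 1/48; (3j)²=1/105 [(2 1 3; -2 1 1)], sign=+1
B: triangle coeff Δ(2,1,3) = 1/105; Σ_t [0,0]: t=0:+1/6 = 1/6; (3j)²=8/105 [(2 1 3; 1 0 -1)], sign=+1
I_A²/I_B² = (1/105)/(8/105) = 1/8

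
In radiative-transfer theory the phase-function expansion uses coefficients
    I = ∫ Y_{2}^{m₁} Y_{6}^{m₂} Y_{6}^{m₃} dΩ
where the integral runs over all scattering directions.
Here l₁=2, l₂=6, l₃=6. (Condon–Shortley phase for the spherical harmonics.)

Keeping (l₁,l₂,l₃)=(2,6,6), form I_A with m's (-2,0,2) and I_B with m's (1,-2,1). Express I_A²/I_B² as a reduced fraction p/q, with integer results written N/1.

14/3

l's match ⇒ only the (l;m) 3-j factors differ between A and B.
A: triangle coeff Δ(2,6,6) = 1/90090; Σ_t [2,2]: t=2:+1/69120 = 1/69120; (3j)²=4/143 [(2 6 6; -2 0 2)], sign=+1
B: triangle coeff Δ(2,6,6) = 1/90090; Σ_t [0,1]: t=0:+1/34560 t=1:−1/60480 = 1/80640; (3j)²=6/1001 [(2 6 6; 1 -2 1)], sign=-1
I_A²/I_B² = (4/143)/(6/1001) = 14/3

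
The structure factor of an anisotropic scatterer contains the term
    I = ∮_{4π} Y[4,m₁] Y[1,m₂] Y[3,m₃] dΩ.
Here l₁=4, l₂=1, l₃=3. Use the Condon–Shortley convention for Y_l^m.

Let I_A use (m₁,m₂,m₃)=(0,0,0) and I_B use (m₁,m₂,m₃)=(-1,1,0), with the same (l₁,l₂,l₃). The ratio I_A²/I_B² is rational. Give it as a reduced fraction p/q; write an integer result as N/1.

8/5

l's match ⇒ only the (l;m) 3-j factors differ between A and B.
A: triangle coeff Δ(4,1,3) = 1/252; Σ_t [1,1]: t=1:−1/36 = -1/36; (3j)²=4/63 [(4 1 3; 0 0 0)], sign=+1
B: triangle coeff Δ(4,1,3) = 1/252; Σ_t [2,2]: t=2:+1/72 = 1/72; (3j)²=5/126 [(4 1 3; -1 1 0)], sign=-1
I_A²/I_B² = (4/63)/(5/126) = 8/5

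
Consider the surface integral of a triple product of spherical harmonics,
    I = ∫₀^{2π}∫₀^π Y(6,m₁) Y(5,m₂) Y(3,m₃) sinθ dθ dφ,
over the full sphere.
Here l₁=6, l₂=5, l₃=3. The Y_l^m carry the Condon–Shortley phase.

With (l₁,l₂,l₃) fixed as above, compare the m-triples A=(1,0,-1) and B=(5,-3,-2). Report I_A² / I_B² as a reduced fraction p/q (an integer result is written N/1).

7/33

l's match ⇒ only the (l;m) 3-j factors differ between A and B.
A: triangle coeff Δ(6,5,3) = 1/675675; Σ_t [3,5]: t=3:−1/5760 t=4:+1/3456 t=5:−1/34560 = 1/11520; (3j)²=2/429 [(6 5 3; 1 0 -1)], sign=+1
B: triangle coeff Δ(6,5,3) = 1/675675; Σ_t [0,1]: t=0:+1/483840 t=1:−1/120960 = -1/161280; (3j)²=2/91 [(6 5 3; 5 -3 -2)], sign=+1
I_A²/I_B² = (2/429)/(2/91) = 7/33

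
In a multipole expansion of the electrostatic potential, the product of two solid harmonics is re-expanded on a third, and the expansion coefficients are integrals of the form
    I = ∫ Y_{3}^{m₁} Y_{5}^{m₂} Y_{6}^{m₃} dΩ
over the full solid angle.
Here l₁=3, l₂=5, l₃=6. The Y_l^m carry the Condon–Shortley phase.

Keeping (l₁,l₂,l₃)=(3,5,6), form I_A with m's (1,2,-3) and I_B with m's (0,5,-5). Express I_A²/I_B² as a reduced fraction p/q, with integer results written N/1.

6/11

Same 3,5,6: normalisation and zero-m 3j drop out of the ratio.
A: Δ: 2! 4! 8! / 15! → 1/675675; sum: t=0:+1/40320 t=1:−1/8640 t=2:+1/34560 = -1/16128; 3j²(3 5 6; 1 2 -3) = Δ·Π!·Σ² = 18/1001  (sign +1)
B: Δ: 2! 4! 8! / 15! → 1/675675; sum: t=2:+1/483840 = 1/483840; 3j²(3 5 6; 0 5 -5) = Δ·Π!·Σ² = 3/91  (sign -1)
I_A²/I_B² = (18/1001)/(3/91) = 6/11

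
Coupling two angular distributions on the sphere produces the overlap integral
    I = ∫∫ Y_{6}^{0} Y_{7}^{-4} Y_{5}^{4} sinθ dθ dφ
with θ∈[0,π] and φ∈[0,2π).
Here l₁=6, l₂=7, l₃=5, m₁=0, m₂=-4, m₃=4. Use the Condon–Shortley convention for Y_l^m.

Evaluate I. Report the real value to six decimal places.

-0.050867

Checks pass: Σm=0; 18 even; l₃=5∈[1,13].
(2·6+1)(2·7+1)(2·5+1) = 2145
Δ: 8! 4! 6! / 19! → 1/174594420
sum: t=2:+1/4147200 t=3:−1/207360 t=4:+1/82944 t=5:−1/207360 t=6:+1/4147200 = 1/345600
3j²(6 7 5; 0 0 0) = Δ·Π!·Σ² = 420/46189  (sign -1)
sum: t=2:+1/4147200 t=3:−1/3110400 = -1/12441600
3j²(6 7 5; 0 -4 4) = Δ·Π!·Σ² = 7/4199  (sign +1)
combine: 4πI² = 2145·420/46189·7/4199 = 44100/1356277
take √, sign -1: I = -0.05086747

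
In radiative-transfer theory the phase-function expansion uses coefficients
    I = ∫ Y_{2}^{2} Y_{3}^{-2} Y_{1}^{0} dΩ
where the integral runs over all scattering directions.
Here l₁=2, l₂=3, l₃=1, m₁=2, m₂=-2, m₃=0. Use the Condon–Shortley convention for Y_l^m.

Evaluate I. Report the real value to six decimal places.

Rules hold: Σm=0, L=6 even, 1≤1≤5.
N = 5·7·3 = 105
Δ = 4!·0!·2!/7! = 1/105
Racah Σ t=2..2: t=2:+1/4 = 1/4
⇒ 3j(2 3 1; 0 0 0)² = 3/35, sgn -1
Racah Σ t=0..0: t=0:+1/24 = 1/24
⇒ 3j(2 3 1; 2 -2 0)² = 1/21, sgn -1
4πI² = N·(3j₀)²·(3jₘ)² = 3/7
I = +1·√(0.428571/4π) = 0.18467439

0.184674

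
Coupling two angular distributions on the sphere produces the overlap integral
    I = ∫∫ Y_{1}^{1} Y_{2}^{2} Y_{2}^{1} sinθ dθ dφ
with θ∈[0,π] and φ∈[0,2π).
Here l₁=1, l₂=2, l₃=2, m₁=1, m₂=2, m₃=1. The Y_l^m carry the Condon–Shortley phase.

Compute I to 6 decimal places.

0.000000

1 + 2 + 1 = 4 ≠ 0: azimuthal integral kills it; I = 0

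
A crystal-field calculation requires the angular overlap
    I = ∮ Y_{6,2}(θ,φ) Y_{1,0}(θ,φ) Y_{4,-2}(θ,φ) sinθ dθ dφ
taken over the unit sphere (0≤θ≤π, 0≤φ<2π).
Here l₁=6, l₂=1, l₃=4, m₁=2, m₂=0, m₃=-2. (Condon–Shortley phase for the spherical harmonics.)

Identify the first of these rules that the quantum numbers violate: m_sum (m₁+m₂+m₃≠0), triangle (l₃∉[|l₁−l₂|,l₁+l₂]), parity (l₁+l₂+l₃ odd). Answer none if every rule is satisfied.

azimuthal sum: 2 + 0 − 2 = 0  ✓
5 ≤ 4 ≤ 7 (triangle on l)  ✗
L = 6 + 1 + 4 = 11 (odd)

triangle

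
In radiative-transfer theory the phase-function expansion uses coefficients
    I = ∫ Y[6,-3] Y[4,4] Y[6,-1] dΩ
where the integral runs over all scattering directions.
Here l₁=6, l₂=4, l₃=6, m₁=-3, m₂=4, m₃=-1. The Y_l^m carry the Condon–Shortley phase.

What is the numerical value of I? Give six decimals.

-0.167630

m-sum 0 ✓  L=16 even ✓  2≤6≤10 ✓
Π(2lᵢ+1) = 13×9×13 = 1521
triangle coeff Δ(6,4,6) = 1/15315300
Σ_t [0,4]: t=0:+1/829440 t=1:−1/25920 t=2:+1/9216 t=3:−1/25920 t=4:+1/829440 = 7/207360
(3j)²=28/2431 [(6 4 6; 0 0 0)], sign=+1
Σ_t [4,4]: t=4:+1/414720 = 1/414720
(3j)²=49/2431 [(6 4 6; -3 4 -1)], sign=-1
⇒ 4πI² = 12348/34969
I = (-1)√(12348/34969/(4π)) = -0.16763001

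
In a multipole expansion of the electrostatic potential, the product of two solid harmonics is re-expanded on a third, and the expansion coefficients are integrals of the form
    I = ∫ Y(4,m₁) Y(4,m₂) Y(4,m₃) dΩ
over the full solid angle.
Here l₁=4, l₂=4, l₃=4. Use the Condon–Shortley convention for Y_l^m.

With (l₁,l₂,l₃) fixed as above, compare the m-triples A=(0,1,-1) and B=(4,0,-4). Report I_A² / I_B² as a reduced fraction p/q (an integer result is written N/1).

81/196

Same 4,4,4: normalisation and zero-m 3j drop out of the ratio.
A: Δ: 4! 4! 4! / 13! → 1/450450; sum: t=1:−1/864 t=2:+1/96 t=3:−1/144 t=4:+1/3456 = 1/384; 3j²(4 4 4; 0 1 -1) = Δ·Π!·Σ² = 9/2002  (sign -1)
B: Δ: 4! 4! 4! / 13! → 1/450450; sum: t=0:+1/13824 = 1/13824; 3j²(4 4 4; 4 0 -4) = Δ·Π!·Σ² = 14/1287  (sign +1)
I_A²/I_B² = (9/2002)/(14/1287) = 81/196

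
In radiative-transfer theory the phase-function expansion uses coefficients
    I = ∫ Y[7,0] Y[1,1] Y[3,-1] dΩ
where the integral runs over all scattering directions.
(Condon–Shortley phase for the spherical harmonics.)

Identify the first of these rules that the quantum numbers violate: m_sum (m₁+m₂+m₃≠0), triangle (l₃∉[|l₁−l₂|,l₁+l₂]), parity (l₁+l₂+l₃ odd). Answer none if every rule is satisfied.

triangle

m₁+m₂+m₃ = 0 + 1 − 1 = 0  ✓
triangle: |7−1|=6 ≤ l₃=3 ≤ 7+1=8  ✗
parity: l₁+l₂+l₃ = 11 is odd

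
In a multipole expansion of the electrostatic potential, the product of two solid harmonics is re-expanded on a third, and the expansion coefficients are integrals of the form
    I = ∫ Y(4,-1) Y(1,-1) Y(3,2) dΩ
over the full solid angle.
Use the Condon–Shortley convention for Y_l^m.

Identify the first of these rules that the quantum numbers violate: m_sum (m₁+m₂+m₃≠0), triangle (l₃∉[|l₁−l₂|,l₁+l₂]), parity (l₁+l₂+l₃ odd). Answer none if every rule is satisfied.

none

Σmᵢ = 0  ✓
l₃∈[|l₁−l₂|,l₁+l₂]=[3,5], have l₃=3  ✓
Σlᵢ = 8 ⇒ even  ✓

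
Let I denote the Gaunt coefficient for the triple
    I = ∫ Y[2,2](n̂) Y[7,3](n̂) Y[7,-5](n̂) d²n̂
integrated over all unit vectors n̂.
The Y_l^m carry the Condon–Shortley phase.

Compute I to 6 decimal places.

m-sum 0 ✓  L=16 even ✓  5≤7≤9 ✓
Π(2lᵢ+1) = 5×15×15 = 1125
triangle coeff Δ(2,7,7) = 1/185640
Σ_t [0,2]: t=0:+1/2419200 t=1:−1/518400 t=2:+1/2419200 = -1/907200
(3j)²=56/3315 [(2 7 7; 0 0 0)], sign=+1
Σ_t [0,0]: t=0:+1/29030400 = 1/29030400
(3j)²=99/7735 [(2 7 7; 2 3 -5)], sign=+1
⇒ 4πI² = 11880/48841
I = (+1)√(11880/48841/(4π)) = 0.13912687

0.139127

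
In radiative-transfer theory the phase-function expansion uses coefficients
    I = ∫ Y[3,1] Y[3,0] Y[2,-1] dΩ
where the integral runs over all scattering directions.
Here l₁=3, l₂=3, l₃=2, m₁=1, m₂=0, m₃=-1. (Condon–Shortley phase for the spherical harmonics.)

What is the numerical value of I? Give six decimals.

-0.059471

Rules hold: Σm=0, L=8 even, 0≤2≤6.
N = 7·7·5 = 245
Δ = 4!·2!·2!/9! = 1/3780
Racah Σ t=1..3: t=1:−1/24 t=2:+1/4 t=3:−1/24 = 1/6
⇒ 3j(3 3 2; 0 0 0)² = 4/105, sgn +1
Racah Σ t=1..2: t=1:−1/12 t=2:+1/8 = 1/24
⇒ 3j(3 3 2; 1 0 -1)² = 1/210, sgn -1
4πI² = N·(3j₀)²·(3jₘ)² = 2/45
I = -1·√(0.0444444/4π) = -0.05947080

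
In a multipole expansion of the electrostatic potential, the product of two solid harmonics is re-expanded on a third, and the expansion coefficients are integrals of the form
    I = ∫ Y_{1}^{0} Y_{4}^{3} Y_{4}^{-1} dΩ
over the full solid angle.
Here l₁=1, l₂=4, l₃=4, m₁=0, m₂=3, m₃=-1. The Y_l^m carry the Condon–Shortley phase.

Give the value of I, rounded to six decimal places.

0.000000

Σmᵢ = 2 ≠ 0, so the φ-integral vanishes; I = 0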